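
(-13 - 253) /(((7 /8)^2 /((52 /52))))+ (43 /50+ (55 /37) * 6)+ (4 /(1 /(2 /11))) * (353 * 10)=317609807 /142450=2229.62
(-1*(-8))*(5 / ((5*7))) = 8 / 7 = 1.14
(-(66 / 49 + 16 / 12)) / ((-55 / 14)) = 788 / 1155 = 0.68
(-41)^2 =1681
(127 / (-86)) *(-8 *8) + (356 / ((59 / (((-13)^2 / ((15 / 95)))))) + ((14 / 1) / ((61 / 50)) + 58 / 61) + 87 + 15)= 6667.22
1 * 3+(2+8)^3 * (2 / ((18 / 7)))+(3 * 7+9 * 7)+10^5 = 907783 / 9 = 100864.78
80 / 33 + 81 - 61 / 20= 53047 / 660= 80.37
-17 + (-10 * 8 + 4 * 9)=-61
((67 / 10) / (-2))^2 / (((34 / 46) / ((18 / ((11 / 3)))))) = 2787669 / 37400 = 74.54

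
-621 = -621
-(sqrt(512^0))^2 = -1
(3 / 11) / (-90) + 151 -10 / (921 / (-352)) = 15684703 / 101310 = 154.82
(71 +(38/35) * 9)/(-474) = -2827/16590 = -0.17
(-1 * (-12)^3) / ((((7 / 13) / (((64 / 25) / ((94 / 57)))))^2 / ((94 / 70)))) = 971583455232 / 50378125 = 19285.82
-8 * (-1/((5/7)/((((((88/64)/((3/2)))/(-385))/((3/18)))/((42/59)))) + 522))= 236/14349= 0.02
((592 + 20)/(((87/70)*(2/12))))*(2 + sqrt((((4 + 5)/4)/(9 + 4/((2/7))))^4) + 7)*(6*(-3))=-7350412230/15341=-479135.14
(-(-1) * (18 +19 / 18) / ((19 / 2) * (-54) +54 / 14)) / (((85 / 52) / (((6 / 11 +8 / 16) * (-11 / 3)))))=717899 / 8179380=0.09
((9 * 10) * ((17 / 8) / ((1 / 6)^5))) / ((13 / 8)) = 11897280 / 13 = 915175.38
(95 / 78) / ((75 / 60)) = 38 / 39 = 0.97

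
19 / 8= 2.38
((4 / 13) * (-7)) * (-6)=168 / 13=12.92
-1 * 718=-718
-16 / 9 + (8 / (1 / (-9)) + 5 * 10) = -214 / 9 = -23.78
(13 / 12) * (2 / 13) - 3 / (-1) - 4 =-5 / 6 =-0.83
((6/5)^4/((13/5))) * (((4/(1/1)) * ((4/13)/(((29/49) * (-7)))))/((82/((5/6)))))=-12096/5023525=-0.00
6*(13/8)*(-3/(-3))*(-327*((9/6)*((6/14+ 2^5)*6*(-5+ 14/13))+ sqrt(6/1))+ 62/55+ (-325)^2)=1801927404/385- 12753*sqrt(6)/4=4672521.33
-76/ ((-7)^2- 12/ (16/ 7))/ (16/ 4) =-76/ 175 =-0.43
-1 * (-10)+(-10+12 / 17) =12 / 17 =0.71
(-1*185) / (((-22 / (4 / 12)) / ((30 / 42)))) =925 / 462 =2.00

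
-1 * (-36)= 36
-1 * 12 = -12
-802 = -802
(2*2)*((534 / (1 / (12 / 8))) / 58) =1602 / 29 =55.24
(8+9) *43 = 731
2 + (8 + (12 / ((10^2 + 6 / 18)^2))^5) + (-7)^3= -2032868046285453378576368565 / 6104708847704064244053001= -333.00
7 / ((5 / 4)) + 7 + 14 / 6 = 224 / 15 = 14.93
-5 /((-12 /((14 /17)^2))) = 245 /867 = 0.28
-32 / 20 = -8 / 5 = -1.60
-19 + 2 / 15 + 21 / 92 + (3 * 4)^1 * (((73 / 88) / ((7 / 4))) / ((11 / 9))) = -16345727 / 1168860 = -13.98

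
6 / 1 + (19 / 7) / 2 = 103 / 14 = 7.36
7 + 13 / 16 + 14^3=2751.81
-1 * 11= -11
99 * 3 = 297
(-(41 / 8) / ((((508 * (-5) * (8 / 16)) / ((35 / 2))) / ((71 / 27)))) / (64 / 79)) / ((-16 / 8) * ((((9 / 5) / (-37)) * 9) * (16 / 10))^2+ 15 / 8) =1377370579375 / 5368693457664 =0.26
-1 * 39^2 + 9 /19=-28890 /19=-1520.53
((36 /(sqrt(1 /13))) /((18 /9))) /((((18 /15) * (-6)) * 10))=-sqrt(13) /4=-0.90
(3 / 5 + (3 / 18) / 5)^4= 130321 / 810000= 0.16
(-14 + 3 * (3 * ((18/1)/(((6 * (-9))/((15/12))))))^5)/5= -23711/5120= -4.63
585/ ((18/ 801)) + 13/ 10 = 130169/ 5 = 26033.80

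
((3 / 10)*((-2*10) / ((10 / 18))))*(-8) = 432 / 5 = 86.40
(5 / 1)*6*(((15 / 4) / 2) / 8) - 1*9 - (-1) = -31 / 32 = -0.97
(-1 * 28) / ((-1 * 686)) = 2 / 49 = 0.04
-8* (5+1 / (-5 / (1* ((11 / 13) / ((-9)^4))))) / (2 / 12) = -34117024 / 142155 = -240.00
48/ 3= 16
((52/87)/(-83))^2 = 2704/52142841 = 0.00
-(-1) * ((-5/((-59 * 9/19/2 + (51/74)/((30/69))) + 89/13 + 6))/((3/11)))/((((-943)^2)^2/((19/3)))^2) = -3629096900/1412135992953916941612901634307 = -0.00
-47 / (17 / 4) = -188 / 17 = -11.06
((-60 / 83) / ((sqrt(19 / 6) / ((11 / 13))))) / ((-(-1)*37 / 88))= -58080*sqrt(114) / 758537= -0.82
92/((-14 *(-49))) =46/343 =0.13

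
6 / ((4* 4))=3 / 8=0.38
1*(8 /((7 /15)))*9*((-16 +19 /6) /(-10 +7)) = 660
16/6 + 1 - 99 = -286/3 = -95.33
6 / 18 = 0.33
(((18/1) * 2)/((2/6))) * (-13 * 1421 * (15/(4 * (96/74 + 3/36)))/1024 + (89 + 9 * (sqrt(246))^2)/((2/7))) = 135780705837/156928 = 865242.06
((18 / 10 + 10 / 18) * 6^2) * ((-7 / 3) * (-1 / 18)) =1484 / 135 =10.99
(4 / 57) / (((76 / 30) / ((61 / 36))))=305 / 6498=0.05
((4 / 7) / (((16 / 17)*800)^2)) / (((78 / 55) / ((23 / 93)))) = 73117 / 415973376000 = 0.00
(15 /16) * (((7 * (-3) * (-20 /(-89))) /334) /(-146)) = 1575 /17359984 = 0.00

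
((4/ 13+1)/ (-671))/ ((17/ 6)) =-6/ 8723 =-0.00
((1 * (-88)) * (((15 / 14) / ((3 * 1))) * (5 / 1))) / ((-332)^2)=-275 / 192892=-0.00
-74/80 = -37/40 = -0.92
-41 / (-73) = 41 / 73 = 0.56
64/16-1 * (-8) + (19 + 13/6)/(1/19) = 2485/6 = 414.17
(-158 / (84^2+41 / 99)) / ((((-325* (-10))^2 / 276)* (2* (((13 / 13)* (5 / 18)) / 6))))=-58282092 / 9223505078125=-0.00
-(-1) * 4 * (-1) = -4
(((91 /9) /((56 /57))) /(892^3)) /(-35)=-247 /596175121920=-0.00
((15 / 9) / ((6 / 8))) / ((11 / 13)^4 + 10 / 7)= 3998540 / 3492873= 1.14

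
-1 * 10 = -10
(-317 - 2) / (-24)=319 / 24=13.29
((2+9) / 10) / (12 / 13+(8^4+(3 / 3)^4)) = 13 / 48430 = 0.00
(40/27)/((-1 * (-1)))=40/27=1.48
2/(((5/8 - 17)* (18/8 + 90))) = -64/48339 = -0.00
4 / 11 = 0.36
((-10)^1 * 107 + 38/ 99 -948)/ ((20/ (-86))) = 4294496/ 495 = 8675.75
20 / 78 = 10 / 39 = 0.26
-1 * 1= -1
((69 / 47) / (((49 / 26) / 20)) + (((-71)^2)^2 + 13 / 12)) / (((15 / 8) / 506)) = 142141001746876 / 20727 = 6857770142.66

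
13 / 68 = 0.19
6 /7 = 0.86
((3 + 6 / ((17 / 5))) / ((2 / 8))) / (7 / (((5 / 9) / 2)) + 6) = 135 / 221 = 0.61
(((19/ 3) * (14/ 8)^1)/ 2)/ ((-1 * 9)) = -133/ 216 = -0.62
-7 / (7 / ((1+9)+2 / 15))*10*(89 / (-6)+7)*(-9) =-7144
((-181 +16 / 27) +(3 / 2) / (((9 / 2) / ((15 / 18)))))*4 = -19454 / 27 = -720.52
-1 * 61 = -61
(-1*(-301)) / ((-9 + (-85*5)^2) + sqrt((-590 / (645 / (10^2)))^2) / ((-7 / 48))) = 0.00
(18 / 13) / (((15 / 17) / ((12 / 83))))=1224 / 5395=0.23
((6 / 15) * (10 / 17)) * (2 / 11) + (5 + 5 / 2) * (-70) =-98167 / 187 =-524.96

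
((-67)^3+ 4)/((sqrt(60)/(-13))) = 1303289* sqrt(15)/10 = 504761.66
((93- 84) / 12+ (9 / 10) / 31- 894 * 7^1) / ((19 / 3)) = -987.98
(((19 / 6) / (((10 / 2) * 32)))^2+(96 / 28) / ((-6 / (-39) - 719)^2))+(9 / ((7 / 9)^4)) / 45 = 9586033509433 / 17527284633600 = 0.55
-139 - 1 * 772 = -911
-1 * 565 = -565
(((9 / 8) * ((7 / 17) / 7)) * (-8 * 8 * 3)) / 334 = -108 / 2839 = -0.04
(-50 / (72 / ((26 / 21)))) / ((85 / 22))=-0.22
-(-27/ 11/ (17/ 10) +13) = -2161/ 187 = -11.56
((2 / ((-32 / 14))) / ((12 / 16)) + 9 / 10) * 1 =-4 / 15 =-0.27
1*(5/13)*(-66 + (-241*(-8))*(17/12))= 39980/39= 1025.13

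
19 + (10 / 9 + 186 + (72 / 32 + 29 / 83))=623627 / 2988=208.71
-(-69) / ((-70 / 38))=-1311 / 35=-37.46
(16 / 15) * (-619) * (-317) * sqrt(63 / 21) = 3139568 * sqrt(3) / 15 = 362526.09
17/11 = 1.55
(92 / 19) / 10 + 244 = 23226 / 95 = 244.48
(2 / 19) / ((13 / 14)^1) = 28 / 247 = 0.11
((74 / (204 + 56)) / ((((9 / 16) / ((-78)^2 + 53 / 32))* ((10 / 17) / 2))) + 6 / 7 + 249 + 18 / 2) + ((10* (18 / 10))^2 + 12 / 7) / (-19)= 877241023 / 81900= 10711.12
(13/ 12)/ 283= 13/ 3396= 0.00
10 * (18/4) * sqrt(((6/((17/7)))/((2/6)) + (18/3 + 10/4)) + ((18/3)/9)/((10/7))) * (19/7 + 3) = 60 * sqrt(4260030)/119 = 1040.66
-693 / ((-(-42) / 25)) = -825 / 2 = -412.50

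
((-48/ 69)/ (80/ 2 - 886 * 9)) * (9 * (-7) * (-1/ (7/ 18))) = 1296/ 91241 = 0.01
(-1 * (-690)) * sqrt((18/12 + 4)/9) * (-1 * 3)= -345 * sqrt(22)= -1618.19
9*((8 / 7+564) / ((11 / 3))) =106812 / 77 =1387.17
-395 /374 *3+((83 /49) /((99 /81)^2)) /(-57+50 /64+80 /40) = -1115485149 /349751710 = -3.19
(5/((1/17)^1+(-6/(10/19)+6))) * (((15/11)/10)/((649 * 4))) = -1275/25928848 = -0.00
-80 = -80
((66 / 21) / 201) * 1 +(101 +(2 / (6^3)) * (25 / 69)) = 353060161 / 3494988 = 101.02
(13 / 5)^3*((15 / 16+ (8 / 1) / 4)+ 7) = 349323 / 2000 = 174.66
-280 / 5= -56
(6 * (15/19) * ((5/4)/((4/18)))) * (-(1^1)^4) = -2025/76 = -26.64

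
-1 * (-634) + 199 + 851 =1684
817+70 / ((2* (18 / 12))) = 2521 / 3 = 840.33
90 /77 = 1.17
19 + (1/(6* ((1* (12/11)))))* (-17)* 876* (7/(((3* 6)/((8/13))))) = -184445/351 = -525.48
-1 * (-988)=988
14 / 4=7 / 2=3.50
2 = 2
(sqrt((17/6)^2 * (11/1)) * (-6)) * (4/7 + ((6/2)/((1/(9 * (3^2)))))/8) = -29461 * sqrt(11)/56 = -1744.84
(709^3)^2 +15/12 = 127021550911887242.25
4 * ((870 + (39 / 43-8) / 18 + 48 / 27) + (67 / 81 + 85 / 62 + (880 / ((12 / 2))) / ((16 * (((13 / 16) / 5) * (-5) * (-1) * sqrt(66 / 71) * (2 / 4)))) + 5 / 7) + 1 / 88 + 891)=160 * sqrt(4686) / 117 + 117413016667 / 16627842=7154.84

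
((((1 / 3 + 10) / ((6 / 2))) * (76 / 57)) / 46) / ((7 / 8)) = 0.11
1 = 1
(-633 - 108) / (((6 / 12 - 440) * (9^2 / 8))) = 0.17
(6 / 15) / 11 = 2 / 55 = 0.04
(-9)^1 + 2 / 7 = -61 / 7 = -8.71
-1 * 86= -86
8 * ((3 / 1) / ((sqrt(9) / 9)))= 72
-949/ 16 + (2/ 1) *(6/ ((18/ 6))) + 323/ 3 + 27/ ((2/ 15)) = 12233/ 48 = 254.85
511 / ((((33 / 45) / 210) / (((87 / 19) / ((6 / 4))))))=93359700 / 209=446697.13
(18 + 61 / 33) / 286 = 655 / 9438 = 0.07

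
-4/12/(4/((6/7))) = -1/14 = -0.07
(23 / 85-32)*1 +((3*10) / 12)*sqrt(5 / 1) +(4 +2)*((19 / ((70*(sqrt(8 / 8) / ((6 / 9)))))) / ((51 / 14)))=-1603 / 51 +5*sqrt(5) / 2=-25.84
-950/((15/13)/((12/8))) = -1235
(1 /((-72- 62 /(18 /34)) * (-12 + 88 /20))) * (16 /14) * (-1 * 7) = -90 /16169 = -0.01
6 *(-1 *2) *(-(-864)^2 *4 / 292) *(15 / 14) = 67184640 / 511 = 131476.79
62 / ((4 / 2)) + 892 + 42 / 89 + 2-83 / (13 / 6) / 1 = 1026449 / 1157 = 887.16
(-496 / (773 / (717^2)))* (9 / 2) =-1147446648 / 773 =-1484407.05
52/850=26/425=0.06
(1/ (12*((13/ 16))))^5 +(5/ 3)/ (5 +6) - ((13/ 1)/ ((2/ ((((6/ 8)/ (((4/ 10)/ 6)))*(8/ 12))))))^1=-192929367139/ 3969864756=-48.60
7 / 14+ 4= 9 / 2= 4.50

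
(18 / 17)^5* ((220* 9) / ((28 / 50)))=46766808000 / 9938999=4705.38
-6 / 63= -2 / 21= -0.10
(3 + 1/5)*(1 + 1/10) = 88/25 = 3.52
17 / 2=8.50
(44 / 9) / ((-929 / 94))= -0.49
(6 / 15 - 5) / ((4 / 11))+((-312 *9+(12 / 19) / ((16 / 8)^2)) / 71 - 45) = -2622377 / 26980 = -97.20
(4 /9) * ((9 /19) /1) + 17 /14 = 379 /266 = 1.42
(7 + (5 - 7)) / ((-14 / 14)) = -5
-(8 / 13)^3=-512 / 2197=-0.23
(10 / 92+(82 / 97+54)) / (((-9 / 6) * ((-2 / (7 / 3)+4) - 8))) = 572145 / 75854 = 7.54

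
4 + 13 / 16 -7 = -35 / 16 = -2.19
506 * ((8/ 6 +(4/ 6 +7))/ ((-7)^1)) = -650.57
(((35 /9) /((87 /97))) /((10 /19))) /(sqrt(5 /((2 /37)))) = 0.86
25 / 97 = 0.26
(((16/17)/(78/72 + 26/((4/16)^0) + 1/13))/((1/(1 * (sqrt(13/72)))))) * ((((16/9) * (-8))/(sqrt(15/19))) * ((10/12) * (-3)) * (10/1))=133120 * sqrt(7410)/1944783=5.89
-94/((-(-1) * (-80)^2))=-47/3200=-0.01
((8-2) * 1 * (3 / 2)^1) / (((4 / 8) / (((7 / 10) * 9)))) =567 / 5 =113.40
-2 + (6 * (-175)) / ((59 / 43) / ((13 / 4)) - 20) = 94177 / 1824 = 51.63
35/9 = 3.89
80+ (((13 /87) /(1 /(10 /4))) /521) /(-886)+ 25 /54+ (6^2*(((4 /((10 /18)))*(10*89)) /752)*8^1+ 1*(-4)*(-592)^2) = -47542119535730533 /33975124812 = -1399321.41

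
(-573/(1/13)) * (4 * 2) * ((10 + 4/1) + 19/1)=-1966536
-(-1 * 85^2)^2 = -52200625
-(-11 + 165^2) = -27214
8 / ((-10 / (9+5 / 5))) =-8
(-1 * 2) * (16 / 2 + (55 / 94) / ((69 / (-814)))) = -7118 / 3243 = -2.19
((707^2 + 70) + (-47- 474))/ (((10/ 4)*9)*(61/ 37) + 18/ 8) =12692.93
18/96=3/16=0.19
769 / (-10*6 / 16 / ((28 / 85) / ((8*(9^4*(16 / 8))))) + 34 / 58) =-156107 / 242592856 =-0.00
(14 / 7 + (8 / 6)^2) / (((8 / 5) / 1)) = 85 / 36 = 2.36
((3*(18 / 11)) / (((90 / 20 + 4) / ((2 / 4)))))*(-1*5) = -270 / 187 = -1.44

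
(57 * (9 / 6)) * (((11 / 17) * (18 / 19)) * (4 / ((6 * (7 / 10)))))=49.92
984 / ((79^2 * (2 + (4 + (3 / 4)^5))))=0.03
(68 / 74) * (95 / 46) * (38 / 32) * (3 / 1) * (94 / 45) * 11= 3172829 / 20424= 155.35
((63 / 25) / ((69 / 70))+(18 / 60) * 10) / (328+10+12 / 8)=1278 / 78085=0.02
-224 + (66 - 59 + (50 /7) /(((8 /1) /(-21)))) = -943 /4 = -235.75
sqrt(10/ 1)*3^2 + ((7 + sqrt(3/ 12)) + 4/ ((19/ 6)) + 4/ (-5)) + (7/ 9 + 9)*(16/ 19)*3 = 9*sqrt(10) + 18619/ 570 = 61.13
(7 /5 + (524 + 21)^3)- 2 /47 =38041477194 /235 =161878626.36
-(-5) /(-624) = -5 /624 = -0.01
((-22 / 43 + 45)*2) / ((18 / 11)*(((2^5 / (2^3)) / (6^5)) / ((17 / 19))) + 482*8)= 77269896 / 3348659185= 0.02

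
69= 69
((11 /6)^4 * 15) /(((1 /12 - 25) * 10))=-14641 /21528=-0.68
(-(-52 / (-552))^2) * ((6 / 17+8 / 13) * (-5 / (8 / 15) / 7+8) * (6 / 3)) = -518843 / 4532472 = -0.11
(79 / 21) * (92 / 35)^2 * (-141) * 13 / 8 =-51068602 / 8575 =-5955.52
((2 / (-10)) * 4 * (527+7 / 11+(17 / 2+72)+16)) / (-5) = 27462 / 275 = 99.86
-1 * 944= -944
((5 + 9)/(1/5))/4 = 35/2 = 17.50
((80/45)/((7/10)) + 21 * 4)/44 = 1363/693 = 1.97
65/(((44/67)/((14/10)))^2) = 2859493/9680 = 295.40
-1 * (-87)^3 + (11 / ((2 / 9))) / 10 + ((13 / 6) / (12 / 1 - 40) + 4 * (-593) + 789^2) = 1074071773 / 840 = 1278656.87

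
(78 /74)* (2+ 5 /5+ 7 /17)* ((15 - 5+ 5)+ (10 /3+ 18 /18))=43732 /629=69.53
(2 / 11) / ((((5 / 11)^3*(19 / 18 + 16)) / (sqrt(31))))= 4356*sqrt(31) / 38375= 0.63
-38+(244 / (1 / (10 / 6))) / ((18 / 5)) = 2024 / 27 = 74.96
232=232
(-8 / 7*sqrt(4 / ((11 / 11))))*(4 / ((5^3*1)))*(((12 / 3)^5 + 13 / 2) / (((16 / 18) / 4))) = -296784 / 875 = -339.18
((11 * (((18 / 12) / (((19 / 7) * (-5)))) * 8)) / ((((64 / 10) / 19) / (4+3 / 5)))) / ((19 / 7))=-37191 / 760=-48.94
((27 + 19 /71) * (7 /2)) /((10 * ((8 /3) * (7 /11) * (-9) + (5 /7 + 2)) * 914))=-0.00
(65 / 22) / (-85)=-13 / 374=-0.03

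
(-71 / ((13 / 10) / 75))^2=2835562500 / 169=16778476.33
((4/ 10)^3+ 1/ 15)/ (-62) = -49/ 23250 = -0.00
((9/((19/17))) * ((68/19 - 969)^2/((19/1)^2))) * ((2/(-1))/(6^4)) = -5719916033/178279128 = -32.08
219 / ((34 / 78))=8541 / 17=502.41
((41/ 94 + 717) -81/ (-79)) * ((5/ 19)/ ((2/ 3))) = 4212075/ 14852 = 283.60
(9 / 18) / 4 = 1 / 8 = 0.12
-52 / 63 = -0.83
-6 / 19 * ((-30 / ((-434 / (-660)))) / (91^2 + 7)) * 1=7425 / 4271428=0.00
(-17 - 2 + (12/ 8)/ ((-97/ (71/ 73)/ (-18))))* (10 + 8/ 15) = -20954276/ 106215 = -197.28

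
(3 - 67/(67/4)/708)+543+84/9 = 98293/177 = 555.33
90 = 90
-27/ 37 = -0.73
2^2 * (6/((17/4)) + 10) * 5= 3880/17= 228.24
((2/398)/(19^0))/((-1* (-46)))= 1/9154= 0.00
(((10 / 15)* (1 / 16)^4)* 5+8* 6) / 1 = 4718597 / 98304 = 48.00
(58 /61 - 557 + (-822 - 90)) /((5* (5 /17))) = -1522367 /1525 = -998.27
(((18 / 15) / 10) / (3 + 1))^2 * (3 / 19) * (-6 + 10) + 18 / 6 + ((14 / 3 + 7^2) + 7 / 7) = 8217581 / 142500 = 57.67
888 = 888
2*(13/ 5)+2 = 36/ 5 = 7.20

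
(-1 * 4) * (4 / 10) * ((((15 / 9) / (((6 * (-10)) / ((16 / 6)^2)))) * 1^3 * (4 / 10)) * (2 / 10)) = 256 / 10125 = 0.03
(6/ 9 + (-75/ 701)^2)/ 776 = 999677/ 1143981528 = 0.00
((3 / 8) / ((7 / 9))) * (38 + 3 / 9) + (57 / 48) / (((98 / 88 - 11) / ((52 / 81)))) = 36316073 / 1973160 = 18.41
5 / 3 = 1.67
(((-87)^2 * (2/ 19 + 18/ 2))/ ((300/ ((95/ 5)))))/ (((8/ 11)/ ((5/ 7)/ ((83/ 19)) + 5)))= 72019035/ 2324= 30989.26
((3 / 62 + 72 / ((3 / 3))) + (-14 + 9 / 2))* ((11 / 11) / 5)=1939 / 155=12.51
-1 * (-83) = 83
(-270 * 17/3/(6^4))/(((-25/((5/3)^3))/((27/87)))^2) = -2125/544968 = -0.00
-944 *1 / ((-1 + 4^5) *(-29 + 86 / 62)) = 0.03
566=566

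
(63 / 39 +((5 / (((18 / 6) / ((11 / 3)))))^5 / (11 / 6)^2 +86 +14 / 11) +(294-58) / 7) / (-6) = -17459336225 / 39405366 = -443.07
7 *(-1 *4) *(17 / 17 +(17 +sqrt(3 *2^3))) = -504- 56 *sqrt(6) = -641.17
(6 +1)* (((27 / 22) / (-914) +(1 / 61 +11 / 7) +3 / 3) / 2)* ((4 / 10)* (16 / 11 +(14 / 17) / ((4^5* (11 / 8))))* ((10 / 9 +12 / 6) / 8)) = 60160959999 / 29359610368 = 2.05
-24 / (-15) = 1.60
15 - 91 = -76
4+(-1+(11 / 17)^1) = 62 / 17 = 3.65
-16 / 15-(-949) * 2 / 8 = 14171 / 60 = 236.18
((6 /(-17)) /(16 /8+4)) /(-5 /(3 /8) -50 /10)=3 /935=0.00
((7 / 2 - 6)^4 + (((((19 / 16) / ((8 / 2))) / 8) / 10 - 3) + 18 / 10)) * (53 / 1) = 2055075 / 1024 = 2006.91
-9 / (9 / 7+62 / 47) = -2961 / 857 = -3.46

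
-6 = -6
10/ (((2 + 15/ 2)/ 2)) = 2.11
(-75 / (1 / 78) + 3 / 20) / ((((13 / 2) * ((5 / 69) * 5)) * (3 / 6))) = -8072793 / 1625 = -4967.87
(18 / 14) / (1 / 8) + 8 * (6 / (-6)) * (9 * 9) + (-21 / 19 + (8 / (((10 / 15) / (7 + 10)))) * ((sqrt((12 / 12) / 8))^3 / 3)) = -635.81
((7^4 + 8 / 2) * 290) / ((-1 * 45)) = -139490 / 9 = -15498.89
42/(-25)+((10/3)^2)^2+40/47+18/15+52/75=11851304/95175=124.52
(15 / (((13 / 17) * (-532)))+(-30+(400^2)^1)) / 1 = 1106352265 / 6916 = 159969.96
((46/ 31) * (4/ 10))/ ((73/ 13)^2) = 15548/ 825995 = 0.02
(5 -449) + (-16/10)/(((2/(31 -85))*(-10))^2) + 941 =60667/125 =485.34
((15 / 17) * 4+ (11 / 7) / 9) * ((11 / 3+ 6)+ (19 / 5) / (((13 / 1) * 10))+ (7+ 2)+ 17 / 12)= 311167513 / 4176900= 74.50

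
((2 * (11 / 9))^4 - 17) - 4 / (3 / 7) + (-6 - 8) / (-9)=71689 / 6561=10.93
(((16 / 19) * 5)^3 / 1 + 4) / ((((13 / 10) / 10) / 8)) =431548800 / 89167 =4839.78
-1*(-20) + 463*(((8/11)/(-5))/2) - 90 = -5702/55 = -103.67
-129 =-129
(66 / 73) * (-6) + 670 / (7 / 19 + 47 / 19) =453953 / 1971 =230.32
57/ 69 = 19/ 23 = 0.83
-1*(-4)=4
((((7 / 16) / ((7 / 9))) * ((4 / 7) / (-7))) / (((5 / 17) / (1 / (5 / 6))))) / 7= -459 / 17150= -0.03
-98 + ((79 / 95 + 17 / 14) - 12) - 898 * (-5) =5828121 / 1330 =4382.05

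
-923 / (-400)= 923 / 400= 2.31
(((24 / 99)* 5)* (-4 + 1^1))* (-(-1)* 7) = -280 / 11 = -25.45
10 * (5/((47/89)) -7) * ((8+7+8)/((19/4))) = 106720/893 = 119.51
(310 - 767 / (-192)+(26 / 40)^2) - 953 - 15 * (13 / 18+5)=-3477197 / 4800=-724.42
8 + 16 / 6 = 32 / 3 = 10.67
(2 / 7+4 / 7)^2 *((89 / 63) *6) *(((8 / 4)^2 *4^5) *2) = 17498112 / 343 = 51014.90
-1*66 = -66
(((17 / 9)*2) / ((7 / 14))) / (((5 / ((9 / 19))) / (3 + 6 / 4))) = 306 / 95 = 3.22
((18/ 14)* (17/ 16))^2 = 23409/ 12544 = 1.87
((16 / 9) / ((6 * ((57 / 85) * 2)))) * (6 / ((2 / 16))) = 5440 / 513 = 10.60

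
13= 13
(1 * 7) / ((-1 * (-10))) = 7 / 10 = 0.70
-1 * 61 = -61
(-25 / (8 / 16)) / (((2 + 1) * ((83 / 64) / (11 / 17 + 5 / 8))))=-69200 / 4233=-16.35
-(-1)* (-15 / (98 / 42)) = -45 / 7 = -6.43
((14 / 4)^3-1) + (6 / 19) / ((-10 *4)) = 31819 / 760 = 41.87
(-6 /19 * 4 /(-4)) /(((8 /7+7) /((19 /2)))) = 7 /19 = 0.37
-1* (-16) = 16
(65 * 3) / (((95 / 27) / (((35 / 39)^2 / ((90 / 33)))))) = 8085 / 494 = 16.37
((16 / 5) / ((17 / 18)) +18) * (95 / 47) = 43.23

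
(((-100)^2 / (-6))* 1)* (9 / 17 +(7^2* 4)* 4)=-66685000 / 51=-1307549.02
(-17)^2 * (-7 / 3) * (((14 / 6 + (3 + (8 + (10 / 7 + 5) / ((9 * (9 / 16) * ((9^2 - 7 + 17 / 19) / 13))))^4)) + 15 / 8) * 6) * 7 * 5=-3415070383332285952594446955 / 5272853552334704196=-647670250.93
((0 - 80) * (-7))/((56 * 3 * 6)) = 5/9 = 0.56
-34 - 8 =-42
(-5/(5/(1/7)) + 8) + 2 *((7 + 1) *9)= 1063/7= 151.86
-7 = -7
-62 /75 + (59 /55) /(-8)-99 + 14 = -85.96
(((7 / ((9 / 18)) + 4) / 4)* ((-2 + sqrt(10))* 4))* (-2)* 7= 504-252* sqrt(10)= -292.89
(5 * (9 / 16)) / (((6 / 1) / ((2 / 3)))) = 5 / 16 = 0.31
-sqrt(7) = -2.65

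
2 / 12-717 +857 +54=1165 / 6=194.17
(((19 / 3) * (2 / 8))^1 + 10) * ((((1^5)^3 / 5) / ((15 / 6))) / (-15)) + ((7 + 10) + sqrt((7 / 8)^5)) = 49 * sqrt(14) / 256 + 38111 / 2250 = 17.65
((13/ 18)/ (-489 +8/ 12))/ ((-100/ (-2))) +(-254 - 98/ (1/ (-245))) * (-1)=-10440762013/ 439500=-23756.00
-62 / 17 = -3.65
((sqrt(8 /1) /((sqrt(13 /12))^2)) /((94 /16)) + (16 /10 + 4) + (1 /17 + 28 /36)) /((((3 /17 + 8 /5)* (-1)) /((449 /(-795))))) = 2.19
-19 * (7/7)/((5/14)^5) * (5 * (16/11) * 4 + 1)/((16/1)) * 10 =-422796892/6875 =-61497.73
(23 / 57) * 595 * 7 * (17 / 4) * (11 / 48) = 17913665 / 10944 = 1636.85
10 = 10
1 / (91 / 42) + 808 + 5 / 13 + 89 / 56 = 589997 / 728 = 810.44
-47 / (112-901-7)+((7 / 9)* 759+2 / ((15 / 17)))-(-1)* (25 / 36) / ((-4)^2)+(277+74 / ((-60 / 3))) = 866.00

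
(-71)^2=5041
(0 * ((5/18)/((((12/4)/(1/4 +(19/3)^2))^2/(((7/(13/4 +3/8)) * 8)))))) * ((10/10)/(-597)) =0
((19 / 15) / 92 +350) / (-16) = -21.88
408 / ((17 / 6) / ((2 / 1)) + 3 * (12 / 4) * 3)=4896 / 341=14.36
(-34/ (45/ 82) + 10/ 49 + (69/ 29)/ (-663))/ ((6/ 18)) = -872712973/ 4710615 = -185.27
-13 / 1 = -13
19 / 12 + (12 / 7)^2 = 2659 / 588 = 4.52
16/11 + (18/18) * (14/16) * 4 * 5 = 417/22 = 18.95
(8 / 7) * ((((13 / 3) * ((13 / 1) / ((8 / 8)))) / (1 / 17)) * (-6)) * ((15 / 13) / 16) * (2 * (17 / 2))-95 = -57020 / 7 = -8145.71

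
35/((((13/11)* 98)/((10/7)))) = 275/637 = 0.43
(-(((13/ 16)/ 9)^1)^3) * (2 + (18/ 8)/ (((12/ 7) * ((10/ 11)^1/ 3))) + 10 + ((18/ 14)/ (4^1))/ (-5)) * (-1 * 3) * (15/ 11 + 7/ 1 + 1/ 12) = 0.30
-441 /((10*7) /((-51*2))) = 3213 /5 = 642.60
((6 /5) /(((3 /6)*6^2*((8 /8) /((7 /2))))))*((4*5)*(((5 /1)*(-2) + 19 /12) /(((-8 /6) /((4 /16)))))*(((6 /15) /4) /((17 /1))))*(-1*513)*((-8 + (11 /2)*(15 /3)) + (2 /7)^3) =-231310503 /533120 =-433.88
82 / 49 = 1.67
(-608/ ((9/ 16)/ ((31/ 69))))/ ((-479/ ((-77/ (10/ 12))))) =-46441472/ 495765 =-93.68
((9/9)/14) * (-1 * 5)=-0.36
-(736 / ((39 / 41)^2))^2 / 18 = -765351715328 / 20820969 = -36758.70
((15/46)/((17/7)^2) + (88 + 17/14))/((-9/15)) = -20768120/139587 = -148.78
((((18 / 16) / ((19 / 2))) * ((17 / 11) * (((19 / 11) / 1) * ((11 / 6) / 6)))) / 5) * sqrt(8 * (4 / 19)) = 17 * sqrt(38) / 4180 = 0.03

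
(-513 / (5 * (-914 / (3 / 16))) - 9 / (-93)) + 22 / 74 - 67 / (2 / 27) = -75824369407 / 83868640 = -904.08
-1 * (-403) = 403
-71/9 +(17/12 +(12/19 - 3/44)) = -22229/3762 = -5.91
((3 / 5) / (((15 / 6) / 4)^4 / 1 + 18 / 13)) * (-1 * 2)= -319488 / 409265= -0.78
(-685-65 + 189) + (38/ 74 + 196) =-13486/ 37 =-364.49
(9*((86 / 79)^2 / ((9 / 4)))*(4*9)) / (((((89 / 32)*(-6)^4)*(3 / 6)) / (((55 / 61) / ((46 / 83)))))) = 1080407680 / 7013654523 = 0.15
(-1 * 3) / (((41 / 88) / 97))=-624.59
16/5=3.20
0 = 0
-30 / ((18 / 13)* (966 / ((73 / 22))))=-4745 / 63756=-0.07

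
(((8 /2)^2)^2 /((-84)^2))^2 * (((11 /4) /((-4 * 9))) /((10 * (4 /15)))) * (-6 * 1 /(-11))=-4 /194481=-0.00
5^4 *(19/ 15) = 2375/ 3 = 791.67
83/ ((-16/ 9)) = -747/ 16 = -46.69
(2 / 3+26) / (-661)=-80 / 1983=-0.04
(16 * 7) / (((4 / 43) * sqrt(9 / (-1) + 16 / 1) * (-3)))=-151.69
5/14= 0.36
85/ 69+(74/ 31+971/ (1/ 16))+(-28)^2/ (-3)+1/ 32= 15278.32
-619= -619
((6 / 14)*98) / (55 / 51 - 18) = -2142 / 863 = -2.48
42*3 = 126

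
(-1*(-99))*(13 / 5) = 1287 / 5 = 257.40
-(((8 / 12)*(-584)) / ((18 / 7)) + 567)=-11221 / 27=-415.59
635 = 635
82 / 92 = 41 / 46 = 0.89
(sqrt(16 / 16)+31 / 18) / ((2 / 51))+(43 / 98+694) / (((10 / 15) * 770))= 6408317 / 90552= 70.77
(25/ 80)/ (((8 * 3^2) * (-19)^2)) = 5/ 415872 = 0.00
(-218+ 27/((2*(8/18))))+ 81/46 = -34199/184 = -185.86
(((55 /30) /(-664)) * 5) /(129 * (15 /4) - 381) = -0.00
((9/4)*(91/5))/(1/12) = 491.40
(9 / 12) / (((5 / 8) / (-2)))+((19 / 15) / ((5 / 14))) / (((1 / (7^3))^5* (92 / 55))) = 6945682489044953 / 690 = 10066206505862.25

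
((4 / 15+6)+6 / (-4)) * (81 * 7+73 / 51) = 414557 / 153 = 2709.52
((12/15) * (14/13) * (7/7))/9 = 56/585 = 0.10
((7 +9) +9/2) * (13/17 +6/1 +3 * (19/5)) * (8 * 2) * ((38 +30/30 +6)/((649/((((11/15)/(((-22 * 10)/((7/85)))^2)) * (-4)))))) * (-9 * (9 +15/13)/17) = 2010028608/2202083365625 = 0.00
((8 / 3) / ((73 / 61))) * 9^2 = 13176 / 73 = 180.49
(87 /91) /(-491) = -87 /44681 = -0.00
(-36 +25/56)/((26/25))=-49775/1456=-34.19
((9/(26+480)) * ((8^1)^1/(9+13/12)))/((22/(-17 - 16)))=-648/30613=-0.02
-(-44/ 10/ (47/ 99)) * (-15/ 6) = -1089/ 47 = -23.17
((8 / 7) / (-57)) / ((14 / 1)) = -4 / 2793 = -0.00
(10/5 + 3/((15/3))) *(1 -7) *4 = -312/5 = -62.40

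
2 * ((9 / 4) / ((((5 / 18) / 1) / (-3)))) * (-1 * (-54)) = -13122 / 5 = -2624.40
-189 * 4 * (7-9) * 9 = 13608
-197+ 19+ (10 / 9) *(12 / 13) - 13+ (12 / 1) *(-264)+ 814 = -99215 / 39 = -2543.97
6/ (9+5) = 3/ 7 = 0.43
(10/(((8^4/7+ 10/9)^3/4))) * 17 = 21253995/6297802653563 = 0.00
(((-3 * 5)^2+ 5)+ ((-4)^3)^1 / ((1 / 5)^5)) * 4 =-799080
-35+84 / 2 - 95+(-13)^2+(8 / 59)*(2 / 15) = 81.02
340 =340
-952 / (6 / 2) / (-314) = 476 / 471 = 1.01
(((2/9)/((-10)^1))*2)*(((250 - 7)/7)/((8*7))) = -27/980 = -0.03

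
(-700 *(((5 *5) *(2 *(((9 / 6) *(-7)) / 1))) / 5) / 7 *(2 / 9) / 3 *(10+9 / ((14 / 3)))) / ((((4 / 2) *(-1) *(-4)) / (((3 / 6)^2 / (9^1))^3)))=20875 / 839808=0.02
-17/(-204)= 0.08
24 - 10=14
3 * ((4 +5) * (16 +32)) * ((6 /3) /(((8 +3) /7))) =18144 /11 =1649.45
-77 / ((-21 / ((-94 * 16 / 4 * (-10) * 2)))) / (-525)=-16544 / 315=-52.52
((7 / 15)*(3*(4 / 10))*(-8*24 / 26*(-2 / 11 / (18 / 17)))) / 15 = 7616 / 160875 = 0.05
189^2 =35721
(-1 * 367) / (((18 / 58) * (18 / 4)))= -21286 / 81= -262.79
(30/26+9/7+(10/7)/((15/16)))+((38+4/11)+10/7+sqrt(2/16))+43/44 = sqrt(2)/4+537331/12012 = 45.09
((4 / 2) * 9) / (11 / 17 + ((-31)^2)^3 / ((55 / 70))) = 3366 / 211225876199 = 0.00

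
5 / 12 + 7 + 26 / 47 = 4495 / 564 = 7.97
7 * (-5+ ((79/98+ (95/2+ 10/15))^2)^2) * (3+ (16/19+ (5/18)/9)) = 2287035832503176794/14666006691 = 155941278.41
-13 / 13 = -1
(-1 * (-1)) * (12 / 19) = 12 / 19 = 0.63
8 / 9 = 0.89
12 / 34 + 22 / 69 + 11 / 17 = 91 / 69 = 1.32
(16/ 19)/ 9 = 16/ 171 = 0.09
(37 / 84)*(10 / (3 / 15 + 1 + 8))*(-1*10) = -4625 / 966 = -4.79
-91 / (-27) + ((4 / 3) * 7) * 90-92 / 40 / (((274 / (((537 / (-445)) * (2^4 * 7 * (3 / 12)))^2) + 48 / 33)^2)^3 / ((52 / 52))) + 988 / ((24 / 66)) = 42062577267448197652777790096665311660994008926570644551556058 / 11814423945893800943578686944150001498546195000863167431615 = 3560.27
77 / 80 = 0.96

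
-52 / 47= -1.11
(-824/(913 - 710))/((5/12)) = -9888/1015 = -9.74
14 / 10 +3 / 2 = 29 / 10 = 2.90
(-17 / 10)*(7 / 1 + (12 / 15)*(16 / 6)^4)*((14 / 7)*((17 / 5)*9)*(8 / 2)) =-22217164 / 1125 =-19748.59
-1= -1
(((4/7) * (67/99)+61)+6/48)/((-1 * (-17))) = 341021/94248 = 3.62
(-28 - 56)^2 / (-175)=-1008 / 25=-40.32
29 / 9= 3.22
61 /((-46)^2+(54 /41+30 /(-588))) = 245098 /8507175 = 0.03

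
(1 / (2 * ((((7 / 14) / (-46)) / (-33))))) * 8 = 12144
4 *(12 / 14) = 24 / 7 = 3.43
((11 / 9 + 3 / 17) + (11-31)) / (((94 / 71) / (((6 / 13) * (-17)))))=202066 / 1833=110.24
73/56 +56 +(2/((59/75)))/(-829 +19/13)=57.30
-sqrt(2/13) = -sqrt(26)/13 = -0.39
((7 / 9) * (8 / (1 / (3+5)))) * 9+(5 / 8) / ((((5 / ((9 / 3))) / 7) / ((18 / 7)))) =1819 / 4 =454.75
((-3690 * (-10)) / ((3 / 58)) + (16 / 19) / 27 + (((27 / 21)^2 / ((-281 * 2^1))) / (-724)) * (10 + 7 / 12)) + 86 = 29189979707139109 / 40911774624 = 713486.03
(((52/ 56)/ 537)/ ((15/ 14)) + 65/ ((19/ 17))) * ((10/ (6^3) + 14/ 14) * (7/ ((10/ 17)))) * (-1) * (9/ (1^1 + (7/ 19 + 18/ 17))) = -145340337727/ 54129600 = -2685.04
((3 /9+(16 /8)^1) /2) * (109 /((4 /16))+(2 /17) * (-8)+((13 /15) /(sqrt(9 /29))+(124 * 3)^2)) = 91 * sqrt(29) /270+8259734 /51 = 161957.38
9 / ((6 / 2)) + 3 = 6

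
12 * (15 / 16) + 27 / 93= 1431 / 124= 11.54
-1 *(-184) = 184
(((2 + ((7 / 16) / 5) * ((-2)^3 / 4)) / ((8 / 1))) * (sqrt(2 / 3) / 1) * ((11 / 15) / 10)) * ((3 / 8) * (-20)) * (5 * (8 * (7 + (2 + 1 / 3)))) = -5621 * sqrt(6) / 360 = -38.25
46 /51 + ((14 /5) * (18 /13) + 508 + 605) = 1117.78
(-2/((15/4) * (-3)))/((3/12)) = 32/45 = 0.71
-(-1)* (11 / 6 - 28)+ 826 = 4799 / 6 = 799.83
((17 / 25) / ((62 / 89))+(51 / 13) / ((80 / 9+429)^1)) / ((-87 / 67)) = -5241207593 / 6908770050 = -0.76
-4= -4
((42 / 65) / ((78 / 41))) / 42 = 41 / 5070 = 0.01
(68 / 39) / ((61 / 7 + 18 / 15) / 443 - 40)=-1054340 / 24174267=-0.04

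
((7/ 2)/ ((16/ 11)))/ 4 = 77/ 128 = 0.60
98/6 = 49/3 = 16.33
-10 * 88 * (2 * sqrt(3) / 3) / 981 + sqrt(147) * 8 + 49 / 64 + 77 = 4977 / 64 + 163048 * sqrt(3) / 2943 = 173.72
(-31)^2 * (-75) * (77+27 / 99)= -61263750 / 11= -5569431.82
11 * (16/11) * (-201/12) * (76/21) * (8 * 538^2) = -47163163136/21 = -2245864911.24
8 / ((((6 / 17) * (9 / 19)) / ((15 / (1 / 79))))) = 510340 / 9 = 56704.44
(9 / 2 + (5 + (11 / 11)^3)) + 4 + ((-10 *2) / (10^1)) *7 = 1 / 2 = 0.50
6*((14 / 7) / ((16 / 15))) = 45 / 4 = 11.25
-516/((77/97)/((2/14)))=-50052/539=-92.86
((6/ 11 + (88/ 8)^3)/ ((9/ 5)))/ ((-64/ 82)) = -3002635/ 3168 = -947.80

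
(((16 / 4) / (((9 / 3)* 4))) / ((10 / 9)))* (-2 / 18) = -1 / 30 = -0.03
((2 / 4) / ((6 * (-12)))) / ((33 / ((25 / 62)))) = -25 / 294624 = -0.00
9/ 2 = 4.50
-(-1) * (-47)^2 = 2209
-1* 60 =-60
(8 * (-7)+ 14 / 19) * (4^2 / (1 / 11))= -184800 / 19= -9726.32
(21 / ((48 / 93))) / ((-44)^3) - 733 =-733.00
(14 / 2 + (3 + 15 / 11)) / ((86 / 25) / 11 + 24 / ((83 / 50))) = 259375 / 337138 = 0.77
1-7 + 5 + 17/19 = -2/19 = -0.11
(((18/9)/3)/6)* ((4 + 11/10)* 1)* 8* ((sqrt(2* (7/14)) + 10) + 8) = 86.13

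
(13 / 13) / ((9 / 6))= 2 / 3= 0.67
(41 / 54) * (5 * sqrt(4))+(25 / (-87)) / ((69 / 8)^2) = 7.59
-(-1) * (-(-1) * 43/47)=0.91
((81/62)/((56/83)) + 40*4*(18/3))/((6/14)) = 1113281/496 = 2244.52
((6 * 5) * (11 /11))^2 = 900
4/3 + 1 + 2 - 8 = -11/3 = -3.67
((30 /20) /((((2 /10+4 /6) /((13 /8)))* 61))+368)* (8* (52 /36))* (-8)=-18679076 /549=-34023.82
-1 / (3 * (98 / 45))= -15 / 98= -0.15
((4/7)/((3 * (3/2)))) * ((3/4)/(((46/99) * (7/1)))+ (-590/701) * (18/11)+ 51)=165043925/26070891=6.33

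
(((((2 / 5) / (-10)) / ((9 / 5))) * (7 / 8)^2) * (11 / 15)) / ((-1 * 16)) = 539 / 691200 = 0.00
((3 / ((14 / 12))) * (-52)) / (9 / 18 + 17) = -1872 / 245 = -7.64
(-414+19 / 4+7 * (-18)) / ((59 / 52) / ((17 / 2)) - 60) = 8.94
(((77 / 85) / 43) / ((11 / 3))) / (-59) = -21 / 215645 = -0.00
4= 4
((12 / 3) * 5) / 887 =20 / 887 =0.02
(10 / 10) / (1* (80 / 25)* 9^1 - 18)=5 / 54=0.09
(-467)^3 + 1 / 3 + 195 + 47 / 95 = -29026499644 / 285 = -101847367.17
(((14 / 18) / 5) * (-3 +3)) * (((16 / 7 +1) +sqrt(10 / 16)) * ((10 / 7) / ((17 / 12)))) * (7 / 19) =0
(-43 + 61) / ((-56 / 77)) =-99 / 4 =-24.75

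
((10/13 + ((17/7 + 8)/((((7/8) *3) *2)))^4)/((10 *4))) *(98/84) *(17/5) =1.62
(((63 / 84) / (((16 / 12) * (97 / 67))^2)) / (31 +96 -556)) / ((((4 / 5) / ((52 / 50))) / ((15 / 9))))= -13467 / 13247872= -0.00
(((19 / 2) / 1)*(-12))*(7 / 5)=-798 / 5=-159.60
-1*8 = -8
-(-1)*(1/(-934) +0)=-0.00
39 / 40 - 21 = -801 / 40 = -20.02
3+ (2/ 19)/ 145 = 8267/ 2755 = 3.00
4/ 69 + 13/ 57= 125/ 437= 0.29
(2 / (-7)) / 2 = -1 / 7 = -0.14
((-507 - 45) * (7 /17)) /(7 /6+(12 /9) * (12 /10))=-115920 /1411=-82.15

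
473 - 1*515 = -42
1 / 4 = 0.25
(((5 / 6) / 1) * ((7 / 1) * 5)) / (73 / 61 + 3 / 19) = 40565 / 1884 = 21.53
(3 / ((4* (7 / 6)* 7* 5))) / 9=1 / 490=0.00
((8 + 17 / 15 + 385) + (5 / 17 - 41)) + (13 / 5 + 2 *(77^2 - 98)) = 3064597 / 255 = 12018.03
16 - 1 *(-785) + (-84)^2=7857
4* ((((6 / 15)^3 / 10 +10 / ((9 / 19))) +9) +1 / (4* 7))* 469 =318191911 / 5625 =56567.45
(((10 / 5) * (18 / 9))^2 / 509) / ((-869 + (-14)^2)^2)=16 / 230540861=0.00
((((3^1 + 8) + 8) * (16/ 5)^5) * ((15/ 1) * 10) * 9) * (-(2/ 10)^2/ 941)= -1075838976/ 2940625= -365.85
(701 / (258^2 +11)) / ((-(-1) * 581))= 701 / 38680075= 0.00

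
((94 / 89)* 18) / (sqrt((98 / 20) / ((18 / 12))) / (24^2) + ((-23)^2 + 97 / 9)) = 649312174080 / 18435638967697-974592* sqrt(15) / 18435638967697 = 0.04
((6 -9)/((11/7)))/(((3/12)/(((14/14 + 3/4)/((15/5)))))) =-49/11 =-4.45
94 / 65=1.45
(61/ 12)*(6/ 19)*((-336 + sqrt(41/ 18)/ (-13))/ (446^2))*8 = -20496/ 944851 - 61*sqrt(82)/ 73698378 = -0.02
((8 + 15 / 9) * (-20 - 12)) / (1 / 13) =-4021.33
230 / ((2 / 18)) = 2070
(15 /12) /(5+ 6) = 5 /44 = 0.11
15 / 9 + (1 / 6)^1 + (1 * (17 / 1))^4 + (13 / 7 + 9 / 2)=1754113 / 21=83529.19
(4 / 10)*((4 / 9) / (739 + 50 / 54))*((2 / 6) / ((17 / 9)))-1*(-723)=613874031 / 849065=723.00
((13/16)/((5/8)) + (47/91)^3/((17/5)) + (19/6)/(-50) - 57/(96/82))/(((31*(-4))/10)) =728831529287/190623320160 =3.82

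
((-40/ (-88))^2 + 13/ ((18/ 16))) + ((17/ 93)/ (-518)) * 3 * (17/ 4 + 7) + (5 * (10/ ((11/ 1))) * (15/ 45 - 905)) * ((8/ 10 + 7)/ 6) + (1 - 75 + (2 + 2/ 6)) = -378119586797/ 69948648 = -5405.67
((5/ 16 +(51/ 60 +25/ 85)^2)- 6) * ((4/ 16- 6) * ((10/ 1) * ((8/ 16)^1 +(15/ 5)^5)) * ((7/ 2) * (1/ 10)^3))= 19843008339/ 92480000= 214.57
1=1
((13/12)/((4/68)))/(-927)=-221/11124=-0.02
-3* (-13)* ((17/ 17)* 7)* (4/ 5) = 1092/ 5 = 218.40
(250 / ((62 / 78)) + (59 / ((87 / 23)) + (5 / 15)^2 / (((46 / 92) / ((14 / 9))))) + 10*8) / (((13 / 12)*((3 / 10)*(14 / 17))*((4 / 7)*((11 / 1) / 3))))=2540586335 / 3471039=731.94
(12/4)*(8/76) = 6/19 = 0.32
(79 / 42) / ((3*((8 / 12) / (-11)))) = -869 / 84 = -10.35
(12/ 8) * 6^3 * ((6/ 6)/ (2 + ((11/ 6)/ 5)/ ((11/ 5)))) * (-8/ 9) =-1728/ 13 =-132.92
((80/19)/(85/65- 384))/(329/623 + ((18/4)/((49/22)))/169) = -76648936/3762265145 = -0.02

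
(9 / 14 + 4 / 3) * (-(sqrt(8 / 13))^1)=-83 * sqrt(26) / 273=-1.55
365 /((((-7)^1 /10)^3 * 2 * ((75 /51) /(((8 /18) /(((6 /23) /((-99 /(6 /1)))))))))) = 31397300 /3087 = 10170.81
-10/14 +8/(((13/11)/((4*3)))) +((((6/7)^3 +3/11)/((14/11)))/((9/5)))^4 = 45095340235285987981/559908414236637648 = 80.54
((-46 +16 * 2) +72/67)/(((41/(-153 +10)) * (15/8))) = 990704/41205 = 24.04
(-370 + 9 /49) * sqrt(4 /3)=-427.03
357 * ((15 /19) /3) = 1785 /19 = 93.95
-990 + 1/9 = -8909/9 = -989.89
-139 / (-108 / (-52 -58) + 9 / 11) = -695 / 9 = -77.22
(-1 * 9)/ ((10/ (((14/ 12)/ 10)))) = -21/ 200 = -0.10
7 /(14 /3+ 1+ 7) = 21 /38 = 0.55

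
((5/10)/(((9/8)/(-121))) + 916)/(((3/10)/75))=1940000/9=215555.56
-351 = -351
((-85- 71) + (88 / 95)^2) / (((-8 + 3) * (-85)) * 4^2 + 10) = -700078 / 30730125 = -0.02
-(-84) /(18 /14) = 65.33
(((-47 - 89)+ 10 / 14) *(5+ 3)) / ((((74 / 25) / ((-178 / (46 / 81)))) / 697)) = 475836533100 / 5957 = 79878551.80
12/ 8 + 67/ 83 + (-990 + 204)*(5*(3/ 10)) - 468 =-273019/ 166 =-1644.69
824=824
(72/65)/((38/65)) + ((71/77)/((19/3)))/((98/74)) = 143709/71687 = 2.00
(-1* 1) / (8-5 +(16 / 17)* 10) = -17 / 211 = -0.08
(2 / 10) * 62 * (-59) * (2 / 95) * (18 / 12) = -10974 / 475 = -23.10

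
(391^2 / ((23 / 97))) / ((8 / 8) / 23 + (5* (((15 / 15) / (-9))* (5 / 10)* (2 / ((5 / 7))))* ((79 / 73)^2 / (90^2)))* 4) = 1440252064033425 / 96116224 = 14984484.45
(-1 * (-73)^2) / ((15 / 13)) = -69277 / 15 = -4618.47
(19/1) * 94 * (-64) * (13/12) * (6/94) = -7904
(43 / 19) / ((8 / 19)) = 43 / 8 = 5.38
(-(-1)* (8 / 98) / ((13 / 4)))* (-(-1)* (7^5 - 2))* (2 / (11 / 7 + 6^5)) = 537760 / 4954313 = 0.11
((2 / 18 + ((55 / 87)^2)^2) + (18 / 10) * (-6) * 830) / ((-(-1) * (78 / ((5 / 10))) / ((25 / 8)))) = -6419123768125 / 35748810864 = -179.56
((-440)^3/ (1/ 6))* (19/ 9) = -3236992000/ 3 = -1078997333.33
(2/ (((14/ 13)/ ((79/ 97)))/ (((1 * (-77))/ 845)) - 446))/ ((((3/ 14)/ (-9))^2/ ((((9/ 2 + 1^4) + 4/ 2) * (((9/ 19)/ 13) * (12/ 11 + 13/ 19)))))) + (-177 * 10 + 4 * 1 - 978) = -1290096480547/ 469515878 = -2747.72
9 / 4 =2.25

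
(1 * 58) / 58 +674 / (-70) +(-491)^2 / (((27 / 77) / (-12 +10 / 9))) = -63671976296 / 8505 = -7486416.97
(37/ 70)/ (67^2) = 37/ 314230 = 0.00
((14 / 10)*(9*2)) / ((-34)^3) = -63 / 98260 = -0.00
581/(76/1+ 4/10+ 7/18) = 7.57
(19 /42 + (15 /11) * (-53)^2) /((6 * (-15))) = -1769879 /41580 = -42.57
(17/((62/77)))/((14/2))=187/62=3.02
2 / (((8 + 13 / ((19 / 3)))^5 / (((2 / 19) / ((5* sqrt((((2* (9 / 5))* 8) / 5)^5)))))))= 81450625 / 15812956460567808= 0.00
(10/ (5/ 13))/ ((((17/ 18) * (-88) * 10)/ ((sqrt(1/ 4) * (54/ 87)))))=-1053/ 108460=-0.01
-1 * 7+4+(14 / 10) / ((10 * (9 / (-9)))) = -157 / 50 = -3.14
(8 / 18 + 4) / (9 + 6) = 8 / 27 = 0.30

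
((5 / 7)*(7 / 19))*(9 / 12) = 15 / 76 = 0.20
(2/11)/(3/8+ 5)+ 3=1435/473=3.03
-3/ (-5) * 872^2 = 2281152/ 5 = 456230.40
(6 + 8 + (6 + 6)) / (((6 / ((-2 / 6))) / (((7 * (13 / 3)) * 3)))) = -1183 / 9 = -131.44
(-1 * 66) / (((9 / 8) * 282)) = -88 / 423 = -0.21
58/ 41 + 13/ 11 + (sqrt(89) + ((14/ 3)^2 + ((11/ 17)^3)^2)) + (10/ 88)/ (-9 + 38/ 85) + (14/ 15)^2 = sqrt(89) + 180244094129761367/ 7122738339911700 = 34.74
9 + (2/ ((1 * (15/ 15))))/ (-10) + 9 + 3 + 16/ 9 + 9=1421/ 45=31.58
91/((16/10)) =56.88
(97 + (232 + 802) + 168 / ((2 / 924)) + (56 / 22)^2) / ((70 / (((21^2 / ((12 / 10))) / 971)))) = 200112591 / 469964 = 425.80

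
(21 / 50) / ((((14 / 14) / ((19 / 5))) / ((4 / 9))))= 266 / 375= 0.71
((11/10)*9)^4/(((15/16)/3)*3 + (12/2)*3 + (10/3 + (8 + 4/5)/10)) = 288178803/694525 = 414.93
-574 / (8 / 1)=-287 / 4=-71.75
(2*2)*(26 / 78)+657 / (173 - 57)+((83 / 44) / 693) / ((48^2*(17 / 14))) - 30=-23.00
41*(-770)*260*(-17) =139539400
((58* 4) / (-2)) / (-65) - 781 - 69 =-55134 / 65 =-848.22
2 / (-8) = -1 / 4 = -0.25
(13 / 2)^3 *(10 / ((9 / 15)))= 54925 / 12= 4577.08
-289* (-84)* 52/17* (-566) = -42028896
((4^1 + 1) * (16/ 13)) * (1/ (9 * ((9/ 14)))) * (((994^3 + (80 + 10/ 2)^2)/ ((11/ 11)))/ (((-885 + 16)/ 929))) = -1021871024564320/ 915057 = -1116729367.20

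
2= 2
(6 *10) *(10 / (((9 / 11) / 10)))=22000 / 3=7333.33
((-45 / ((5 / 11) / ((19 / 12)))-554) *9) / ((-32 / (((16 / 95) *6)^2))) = 1842264 / 9025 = 204.13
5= 5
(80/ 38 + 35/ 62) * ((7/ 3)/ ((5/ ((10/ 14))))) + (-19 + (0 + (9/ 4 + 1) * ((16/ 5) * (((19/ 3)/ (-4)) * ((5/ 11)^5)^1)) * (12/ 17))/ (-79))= -13840689598493/ 764374136262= -18.11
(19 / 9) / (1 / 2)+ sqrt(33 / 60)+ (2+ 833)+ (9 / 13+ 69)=sqrt(55) / 10+ 106343 / 117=909.66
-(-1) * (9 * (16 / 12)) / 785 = 12 / 785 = 0.02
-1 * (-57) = 57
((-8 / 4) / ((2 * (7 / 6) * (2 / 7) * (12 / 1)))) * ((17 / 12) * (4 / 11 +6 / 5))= -731 / 1320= -0.55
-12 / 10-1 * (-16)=74 / 5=14.80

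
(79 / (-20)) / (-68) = 79 / 1360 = 0.06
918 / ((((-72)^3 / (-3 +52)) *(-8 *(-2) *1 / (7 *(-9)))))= 5831 / 12288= 0.47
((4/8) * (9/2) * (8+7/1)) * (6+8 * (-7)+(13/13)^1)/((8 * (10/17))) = -22491/64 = -351.42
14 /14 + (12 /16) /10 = 43 /40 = 1.08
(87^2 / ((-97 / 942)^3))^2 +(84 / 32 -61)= 320237667769014222502130029 / 6663776039432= 48056487173946.25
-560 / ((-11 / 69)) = 38640 / 11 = 3512.73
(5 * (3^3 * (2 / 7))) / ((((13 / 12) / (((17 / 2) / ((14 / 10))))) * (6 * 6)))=3825 / 637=6.00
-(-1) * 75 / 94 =75 / 94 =0.80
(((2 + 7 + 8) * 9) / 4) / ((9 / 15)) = 255 / 4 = 63.75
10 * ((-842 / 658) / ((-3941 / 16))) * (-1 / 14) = -33680 / 9076123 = -0.00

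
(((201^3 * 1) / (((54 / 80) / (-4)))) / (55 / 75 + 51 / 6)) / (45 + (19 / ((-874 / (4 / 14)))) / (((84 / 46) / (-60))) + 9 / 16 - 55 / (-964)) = -113735.58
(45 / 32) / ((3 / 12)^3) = 90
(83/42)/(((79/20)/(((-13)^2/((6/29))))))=2033915/4977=408.66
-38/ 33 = -1.15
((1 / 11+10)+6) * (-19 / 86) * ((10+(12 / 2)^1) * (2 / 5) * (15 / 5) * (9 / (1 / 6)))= -8716896 / 2365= -3685.79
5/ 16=0.31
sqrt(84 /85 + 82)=sqrt(599590) /85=9.11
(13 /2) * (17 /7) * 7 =110.50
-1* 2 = -2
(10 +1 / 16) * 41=6601 / 16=412.56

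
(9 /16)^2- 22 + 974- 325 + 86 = 182609 /256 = 713.32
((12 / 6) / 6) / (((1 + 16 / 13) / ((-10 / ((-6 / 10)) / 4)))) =325 / 522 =0.62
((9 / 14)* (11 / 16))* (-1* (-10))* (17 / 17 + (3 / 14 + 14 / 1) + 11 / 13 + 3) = 1717155 / 20384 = 84.24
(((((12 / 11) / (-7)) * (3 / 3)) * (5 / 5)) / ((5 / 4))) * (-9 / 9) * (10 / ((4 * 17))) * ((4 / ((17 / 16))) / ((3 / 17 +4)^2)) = 1536 / 388157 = 0.00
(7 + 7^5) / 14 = 1201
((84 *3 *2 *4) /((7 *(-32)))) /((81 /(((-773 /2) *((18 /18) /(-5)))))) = -773 /90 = -8.59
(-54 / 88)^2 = 729 / 1936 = 0.38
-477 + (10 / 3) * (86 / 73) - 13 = -106450 / 219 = -486.07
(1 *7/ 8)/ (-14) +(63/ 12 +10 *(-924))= -147757/ 16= -9234.81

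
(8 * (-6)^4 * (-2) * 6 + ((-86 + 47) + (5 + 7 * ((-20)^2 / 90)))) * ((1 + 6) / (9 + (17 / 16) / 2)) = -91376.50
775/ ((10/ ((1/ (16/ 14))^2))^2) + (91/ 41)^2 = 260794415/ 27541504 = 9.47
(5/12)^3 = 125/1728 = 0.07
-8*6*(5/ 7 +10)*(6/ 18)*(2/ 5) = -480/ 7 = -68.57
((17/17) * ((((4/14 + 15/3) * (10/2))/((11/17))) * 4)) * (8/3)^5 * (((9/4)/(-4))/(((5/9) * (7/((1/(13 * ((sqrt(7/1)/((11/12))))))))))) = -1288192 * sqrt(7)/40131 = -84.93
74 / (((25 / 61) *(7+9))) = 2257 / 200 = 11.28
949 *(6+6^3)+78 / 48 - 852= 1678621 / 8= 209827.62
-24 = -24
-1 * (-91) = 91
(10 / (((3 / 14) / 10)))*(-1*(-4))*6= 11200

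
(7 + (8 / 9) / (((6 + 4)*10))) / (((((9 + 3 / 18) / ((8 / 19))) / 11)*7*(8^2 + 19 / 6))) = 2656 / 352625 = 0.01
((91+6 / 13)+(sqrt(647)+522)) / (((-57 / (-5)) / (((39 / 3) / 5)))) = 145.71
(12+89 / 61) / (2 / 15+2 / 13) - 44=2.87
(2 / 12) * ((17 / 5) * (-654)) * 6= -11118 / 5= -2223.60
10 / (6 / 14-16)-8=-942 / 109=-8.64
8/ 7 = 1.14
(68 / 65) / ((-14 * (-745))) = 34 / 338975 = 0.00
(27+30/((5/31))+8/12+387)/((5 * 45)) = 1802/675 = 2.67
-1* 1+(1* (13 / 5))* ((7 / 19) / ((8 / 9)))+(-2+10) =6139 / 760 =8.08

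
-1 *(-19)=19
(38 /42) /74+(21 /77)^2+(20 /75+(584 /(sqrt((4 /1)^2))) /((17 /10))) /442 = 994368877 /3532218690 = 0.28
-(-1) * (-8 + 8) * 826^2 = 0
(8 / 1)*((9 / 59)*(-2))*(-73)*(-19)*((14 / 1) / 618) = -466032 / 6077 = -76.69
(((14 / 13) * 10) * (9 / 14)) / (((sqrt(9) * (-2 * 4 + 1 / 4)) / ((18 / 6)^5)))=-29160 / 403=-72.36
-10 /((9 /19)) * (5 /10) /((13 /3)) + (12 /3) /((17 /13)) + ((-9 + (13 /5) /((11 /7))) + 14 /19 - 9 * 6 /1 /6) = -10382608 /692835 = -14.99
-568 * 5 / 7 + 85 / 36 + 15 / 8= -202345 / 504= -401.48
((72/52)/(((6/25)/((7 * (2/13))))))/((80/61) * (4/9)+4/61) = 9.58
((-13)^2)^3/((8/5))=24134045/8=3016755.62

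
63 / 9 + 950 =957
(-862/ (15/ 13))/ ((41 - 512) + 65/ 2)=22412/ 13155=1.70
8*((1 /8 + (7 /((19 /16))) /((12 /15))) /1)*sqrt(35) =354.65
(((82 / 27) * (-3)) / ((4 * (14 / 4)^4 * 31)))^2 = 107584 / 448737874641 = 0.00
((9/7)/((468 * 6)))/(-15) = -1/32760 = -0.00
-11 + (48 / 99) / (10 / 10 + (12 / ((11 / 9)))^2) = -11.00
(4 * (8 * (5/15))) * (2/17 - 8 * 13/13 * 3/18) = -1984/153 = -12.97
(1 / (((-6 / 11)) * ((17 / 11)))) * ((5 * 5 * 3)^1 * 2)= -3025 / 17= -177.94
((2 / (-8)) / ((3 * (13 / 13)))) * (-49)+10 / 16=113 / 24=4.71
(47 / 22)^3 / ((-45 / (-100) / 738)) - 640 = 20431875 / 1331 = 15350.77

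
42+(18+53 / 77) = 4673 / 77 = 60.69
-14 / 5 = -2.80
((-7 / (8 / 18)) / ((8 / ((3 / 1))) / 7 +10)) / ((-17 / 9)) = 11907 / 14824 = 0.80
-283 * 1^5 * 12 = -3396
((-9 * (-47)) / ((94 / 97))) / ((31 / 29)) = 25317 / 62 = 408.34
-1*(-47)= 47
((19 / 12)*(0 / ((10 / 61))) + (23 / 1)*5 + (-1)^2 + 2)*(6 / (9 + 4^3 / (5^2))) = 17700 / 289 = 61.25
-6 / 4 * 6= -9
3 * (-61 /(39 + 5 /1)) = -183 /44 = -4.16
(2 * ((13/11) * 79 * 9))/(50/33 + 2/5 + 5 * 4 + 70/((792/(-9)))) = 1109160/13939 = 79.57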